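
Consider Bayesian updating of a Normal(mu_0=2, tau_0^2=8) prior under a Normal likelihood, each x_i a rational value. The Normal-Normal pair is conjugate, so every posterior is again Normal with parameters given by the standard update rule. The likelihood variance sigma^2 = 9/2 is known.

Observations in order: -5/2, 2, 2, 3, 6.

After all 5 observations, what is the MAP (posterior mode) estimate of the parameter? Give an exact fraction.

obs 1: x=-5/2 → posterior Normal(-22/25, 72/25)
obs 2: x=2 → posterior Normal(10/41, 72/41)
obs 3: x=2 → posterior Normal(14/19, 24/19)
obs 4: x=3 → posterior Normal(90/73, 72/73)
obs 5: x=6 → posterior Normal(186/89, 72/89)

186/89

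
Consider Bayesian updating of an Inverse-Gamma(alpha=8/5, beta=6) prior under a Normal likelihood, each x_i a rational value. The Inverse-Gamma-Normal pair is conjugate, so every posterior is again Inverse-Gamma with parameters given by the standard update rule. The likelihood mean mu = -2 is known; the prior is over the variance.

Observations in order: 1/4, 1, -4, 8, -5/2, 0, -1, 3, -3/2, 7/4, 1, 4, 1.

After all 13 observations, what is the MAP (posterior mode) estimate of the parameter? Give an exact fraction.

9145/728

obs 1: x=1/4 → posterior Inverse-Gamma(21/10, 273/32)
obs 2: x=1 → posterior Inverse-Gamma(13/5, 417/32)
obs 3: x=-4 → posterior Inverse-Gamma(31/10, 481/32)
obs 4: x=8 → posterior Inverse-Gamma(18/5, 2081/32)
obs 5: x=-5/2 → posterior Inverse-Gamma(41/10, 2085/32)
obs 6: x=0 → posterior Inverse-Gamma(23/5, 2149/32)
obs 7: x=-1 → posterior Inverse-Gamma(51/10, 2165/32)
obs 8: x=3 → posterior Inverse-Gamma(28/5, 2565/32)
obs 9: x=-3/2 → posterior Inverse-Gamma(61/10, 2569/32)
obs 10: x=7/4 → posterior Inverse-Gamma(33/5, 1397/16)
obs 11: x=1 → posterior Inverse-Gamma(71/10, 1469/16)
obs 12: x=4 → posterior Inverse-Gamma(38/5, 1757/16)
obs 13: x=1 → posterior Inverse-Gamma(81/10, 1829/16)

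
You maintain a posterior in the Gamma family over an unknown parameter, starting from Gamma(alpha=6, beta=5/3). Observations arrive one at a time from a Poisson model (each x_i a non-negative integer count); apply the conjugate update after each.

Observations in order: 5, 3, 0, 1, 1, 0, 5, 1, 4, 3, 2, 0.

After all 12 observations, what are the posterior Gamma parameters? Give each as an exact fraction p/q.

alpha=31, beta=41/3

obs 1: x=5 → posterior Gamma(11, 8/3)
obs 2: x=3 → posterior Gamma(14, 11/3)
obs 3: x=0 → posterior Gamma(14, 14/3)
obs 4: x=1 → posterior Gamma(15, 17/3)
obs 5: x=1 → posterior Gamma(16, 20/3)
obs 6: x=0 → posterior Gamma(16, 23/3)
obs 7: x=5 → posterior Gamma(21, 26/3)
obs 8: x=1 → posterior Gamma(22, 29/3)
obs 9: x=4 → posterior Gamma(26, 32/3)
obs 10: x=3 → posterior Gamma(29, 35/3)
obs 11: x=2 → posterior Gamma(31, 38/3)
obs 12: x=0 → posterior Gamma(31, 41/3)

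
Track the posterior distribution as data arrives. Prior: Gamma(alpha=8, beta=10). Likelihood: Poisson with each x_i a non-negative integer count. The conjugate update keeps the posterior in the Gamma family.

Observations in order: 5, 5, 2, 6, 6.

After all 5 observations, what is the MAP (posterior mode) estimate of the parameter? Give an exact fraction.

obs 1: x=5 → posterior Gamma(13, 11)
obs 2: x=5 → posterior Gamma(18, 12)
obs 3: x=2 → posterior Gamma(20, 13)
obs 4: x=6 → posterior Gamma(26, 14)
obs 5: x=6 → posterior Gamma(32, 15)

31/15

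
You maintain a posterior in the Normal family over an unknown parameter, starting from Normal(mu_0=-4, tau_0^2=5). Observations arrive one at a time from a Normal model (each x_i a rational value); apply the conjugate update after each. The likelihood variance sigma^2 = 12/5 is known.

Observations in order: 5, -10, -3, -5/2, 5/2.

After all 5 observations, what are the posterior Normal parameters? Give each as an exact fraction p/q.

obs 1: x=5 → posterior Normal(77/37, 60/37)
obs 2: x=-10 → posterior Normal(-173/62, 30/31)
obs 3: x=-3 → posterior Normal(-248/87, 20/29)
obs 4: x=-5/2 → posterior Normal(-621/224, 15/28)
obs 5: x=5/2 → posterior Normal(-248/137, 60/137)

mu_0=-248/137, tau_0^2=60/137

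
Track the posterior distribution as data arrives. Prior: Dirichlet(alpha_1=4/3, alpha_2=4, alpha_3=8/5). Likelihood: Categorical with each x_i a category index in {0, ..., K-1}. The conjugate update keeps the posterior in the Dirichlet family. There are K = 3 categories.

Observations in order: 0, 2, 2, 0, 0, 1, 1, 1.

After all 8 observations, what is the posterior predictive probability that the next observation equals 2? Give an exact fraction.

27/112

obs 1: x=0 → posterior Dirichlet(7/3, 4, 8/5)
obs 2: x=2 → posterior Dirichlet(7/3, 4, 13/5)
obs 3: x=2 → posterior Dirichlet(7/3, 4, 18/5)
obs 4: x=0 → posterior Dirichlet(10/3, 4, 18/5)
obs 5: x=0 → posterior Dirichlet(13/3, 4, 18/5)
obs 6: x=1 → posterior Dirichlet(13/3, 5, 18/5)
obs 7: x=1 → posterior Dirichlet(13/3, 6, 18/5)
obs 8: x=1 → posterior Dirichlet(13/3, 7, 18/5)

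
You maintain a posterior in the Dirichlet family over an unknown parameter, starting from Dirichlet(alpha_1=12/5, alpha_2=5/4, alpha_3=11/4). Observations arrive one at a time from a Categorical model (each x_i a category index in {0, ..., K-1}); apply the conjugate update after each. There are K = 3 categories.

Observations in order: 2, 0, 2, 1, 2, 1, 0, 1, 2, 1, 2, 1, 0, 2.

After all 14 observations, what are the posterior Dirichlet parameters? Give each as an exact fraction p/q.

obs 1: x=2 → posterior Dirichlet(12/5, 5/4, 15/4)
obs 2: x=0 → posterior Dirichlet(17/5, 5/4, 15/4)
obs 3: x=2 → posterior Dirichlet(17/5, 5/4, 19/4)
obs 4: x=1 → posterior Dirichlet(17/5, 9/4, 19/4)
obs 5: x=2 → posterior Dirichlet(17/5, 9/4, 23/4)
obs 6: x=1 → posterior Dirichlet(17/5, 13/4, 23/4)
obs 7: x=0 → posterior Dirichlet(22/5, 13/4, 23/4)
obs 8: x=1 → posterior Dirichlet(22/5, 17/4, 23/4)
obs 9: x=2 → posterior Dirichlet(22/5, 17/4, 27/4)
obs 10: x=1 → posterior Dirichlet(22/5, 21/4, 27/4)
obs 11: x=2 → posterior Dirichlet(22/5, 21/4, 31/4)
obs 12: x=1 → posterior Dirichlet(22/5, 25/4, 31/4)
obs 13: x=0 → posterior Dirichlet(27/5, 25/4, 31/4)
obs 14: x=2 → posterior Dirichlet(27/5, 25/4, 35/4)

alpha_1=27/5, alpha_2=25/4, alpha_3=35/4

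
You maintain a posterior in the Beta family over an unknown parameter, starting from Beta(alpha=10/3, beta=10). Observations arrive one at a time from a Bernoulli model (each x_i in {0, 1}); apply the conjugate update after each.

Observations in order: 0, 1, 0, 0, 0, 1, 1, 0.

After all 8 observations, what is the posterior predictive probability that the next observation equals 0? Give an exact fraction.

45/64

obs 1: x=0 → posterior Beta(10/3, 11)
obs 2: x=1 → posterior Beta(13/3, 11)
obs 3: x=0 → posterior Beta(13/3, 12)
obs 4: x=0 → posterior Beta(13/3, 13)
obs 5: x=0 → posterior Beta(13/3, 14)
obs 6: x=1 → posterior Beta(16/3, 14)
obs 7: x=1 → posterior Beta(19/3, 14)
obs 8: x=0 → posterior Beta(19/3, 15)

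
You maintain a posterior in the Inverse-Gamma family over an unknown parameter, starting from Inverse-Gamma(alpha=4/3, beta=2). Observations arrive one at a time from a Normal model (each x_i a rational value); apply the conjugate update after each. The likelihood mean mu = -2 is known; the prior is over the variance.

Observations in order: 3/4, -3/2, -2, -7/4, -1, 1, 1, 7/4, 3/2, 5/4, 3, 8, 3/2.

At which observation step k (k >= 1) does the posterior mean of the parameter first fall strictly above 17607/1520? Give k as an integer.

obs 1: x=3/4 → posterior Inverse-Gamma(11/6, 185/32)
obs 2: x=-3/2 → posterior Inverse-Gamma(7/3, 189/32)
obs 3: x=-2 → posterior Inverse-Gamma(17/6, 189/32)
obs 4: x=-7/4 → posterior Inverse-Gamma(10/3, 95/16)
obs 5: x=-1 → posterior Inverse-Gamma(23/6, 103/16)
obs 6: x=1 → posterior Inverse-Gamma(13/3, 175/16)
obs 7: x=1 → posterior Inverse-Gamma(29/6, 247/16)
obs 8: x=7/4 → posterior Inverse-Gamma(16/3, 719/32)
obs 9: x=3/2 → posterior Inverse-Gamma(35/6, 915/32)
obs 10: x=5/4 → posterior Inverse-Gamma(19/3, 271/8)
obs 11: x=3 → posterior Inverse-Gamma(41/6, 371/8)
obs 12: x=8 → posterior Inverse-Gamma(22/3, 771/8)
obs 13: x=3/2 → posterior Inverse-Gamma(47/6, 205/2)

k = 12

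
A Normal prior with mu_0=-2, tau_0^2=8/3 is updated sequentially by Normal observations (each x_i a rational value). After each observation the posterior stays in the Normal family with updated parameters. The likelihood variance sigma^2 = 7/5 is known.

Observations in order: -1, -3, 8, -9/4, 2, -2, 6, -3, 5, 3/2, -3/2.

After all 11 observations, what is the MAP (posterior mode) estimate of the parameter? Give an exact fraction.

348/461

obs 1: x=-1 → posterior Normal(-82/61, 56/61)
obs 2: x=-3 → posterior Normal(-2, 56/101)
obs 3: x=8 → posterior Normal(118/141, 56/141)
obs 4: x=-9/4 → posterior Normal(28/181, 56/181)
obs 5: x=2 → posterior Normal(108/221, 56/221)
obs 6: x=-2 → posterior Normal(28/261, 56/261)
obs 7: x=6 → posterior Normal(268/301, 8/43)
obs 8: x=-3 → posterior Normal(148/341, 56/341)
obs 9: x=5 → posterior Normal(116/127, 56/381)
obs 10: x=3/2 → posterior Normal(408/421, 56/421)
obs 11: x=-3/2 → posterior Normal(348/461, 56/461)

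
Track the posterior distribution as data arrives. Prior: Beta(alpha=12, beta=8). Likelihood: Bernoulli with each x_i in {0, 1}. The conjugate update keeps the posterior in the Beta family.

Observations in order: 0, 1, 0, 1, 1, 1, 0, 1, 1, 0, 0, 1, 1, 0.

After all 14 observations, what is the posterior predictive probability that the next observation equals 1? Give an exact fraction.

10/17

obs 1: x=0 → posterior Beta(12, 9)
obs 2: x=1 → posterior Beta(13, 9)
obs 3: x=0 → posterior Beta(13, 10)
obs 4: x=1 → posterior Beta(14, 10)
obs 5: x=1 → posterior Beta(15, 10)
obs 6: x=1 → posterior Beta(16, 10)
obs 7: x=0 → posterior Beta(16, 11)
obs 8: x=1 → posterior Beta(17, 11)
obs 9: x=1 → posterior Beta(18, 11)
obs 10: x=0 → posterior Beta(18, 12)
obs 11: x=0 → posterior Beta(18, 13)
obs 12: x=1 → posterior Beta(19, 13)
obs 13: x=1 → posterior Beta(20, 13)
obs 14: x=0 → posterior Beta(20, 14)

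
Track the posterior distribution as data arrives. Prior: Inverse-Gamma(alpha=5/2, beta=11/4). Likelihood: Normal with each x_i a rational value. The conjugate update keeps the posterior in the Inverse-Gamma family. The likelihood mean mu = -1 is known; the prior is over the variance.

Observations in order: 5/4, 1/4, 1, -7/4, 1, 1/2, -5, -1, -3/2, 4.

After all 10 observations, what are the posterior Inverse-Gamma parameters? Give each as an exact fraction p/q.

obs 1: x=5/4 → posterior Inverse-Gamma(3, 169/32)
obs 2: x=1/4 → posterior Inverse-Gamma(7/2, 97/16)
obs 3: x=1 → posterior Inverse-Gamma(4, 129/16)
obs 4: x=-7/4 → posterior Inverse-Gamma(9/2, 267/32)
obs 5: x=1 → posterior Inverse-Gamma(5, 331/32)
obs 6: x=1/2 → posterior Inverse-Gamma(11/2, 367/32)
obs 7: x=-5 → posterior Inverse-Gamma(6, 623/32)
obs 8: x=-1 → posterior Inverse-Gamma(13/2, 623/32)
obs 9: x=-3/2 → posterior Inverse-Gamma(7, 627/32)
obs 10: x=4 → posterior Inverse-Gamma(15/2, 1027/32)

alpha=15/2, beta=1027/32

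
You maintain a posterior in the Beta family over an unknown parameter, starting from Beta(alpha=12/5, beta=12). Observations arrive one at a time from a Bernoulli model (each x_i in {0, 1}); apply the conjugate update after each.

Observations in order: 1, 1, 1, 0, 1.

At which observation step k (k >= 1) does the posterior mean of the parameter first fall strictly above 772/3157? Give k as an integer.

obs 1: x=1 → posterior Beta(17/5, 12)
obs 2: x=1 → posterior Beta(22/5, 12)
obs 3: x=1 → posterior Beta(27/5, 12)
obs 4: x=0 → posterior Beta(27/5, 13)
obs 5: x=1 → posterior Beta(32/5, 13)

k = 2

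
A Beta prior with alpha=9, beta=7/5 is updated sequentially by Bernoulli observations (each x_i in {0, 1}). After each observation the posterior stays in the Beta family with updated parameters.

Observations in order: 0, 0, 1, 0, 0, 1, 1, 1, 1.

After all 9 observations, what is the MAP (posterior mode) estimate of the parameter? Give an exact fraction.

obs 1: x=0 → posterior Beta(9, 12/5)
obs 2: x=0 → posterior Beta(9, 17/5)
obs 3: x=1 → posterior Beta(10, 17/5)
obs 4: x=0 → posterior Beta(10, 22/5)
obs 5: x=0 → posterior Beta(10, 27/5)
obs 6: x=1 → posterior Beta(11, 27/5)
obs 7: x=1 → posterior Beta(12, 27/5)
obs 8: x=1 → posterior Beta(13, 27/5)
obs 9: x=1 → posterior Beta(14, 27/5)

65/87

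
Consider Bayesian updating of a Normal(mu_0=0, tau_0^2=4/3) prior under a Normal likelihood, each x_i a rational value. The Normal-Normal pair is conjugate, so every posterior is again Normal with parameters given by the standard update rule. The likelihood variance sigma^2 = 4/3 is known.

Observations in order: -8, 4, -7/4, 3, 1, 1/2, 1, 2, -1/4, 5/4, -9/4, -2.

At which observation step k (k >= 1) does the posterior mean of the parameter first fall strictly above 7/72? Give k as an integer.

k = 8

obs 1: x=-8 → posterior Normal(-4, 2/3)
obs 2: x=4 → posterior Normal(-4/3, 4/9)
obs 3: x=-7/4 → posterior Normal(-23/16, 1/3)
obs 4: x=3 → posterior Normal(-11/20, 4/15)
obs 5: x=1 → posterior Normal(-7/24, 2/9)
obs 6: x=1/2 → posterior Normal(-5/28, 4/21)
obs 7: x=1 → posterior Normal(-1/32, 1/6)
obs 8: x=2 → posterior Normal(7/36, 4/27)
obs 9: x=-1/4 → posterior Normal(3/20, 2/15)
obs 10: x=5/4 → posterior Normal(1/4, 4/33)
obs 11: x=-9/4 → posterior Normal(1/24, 1/9)
obs 12: x=-2 → posterior Normal(-3/26, 4/39)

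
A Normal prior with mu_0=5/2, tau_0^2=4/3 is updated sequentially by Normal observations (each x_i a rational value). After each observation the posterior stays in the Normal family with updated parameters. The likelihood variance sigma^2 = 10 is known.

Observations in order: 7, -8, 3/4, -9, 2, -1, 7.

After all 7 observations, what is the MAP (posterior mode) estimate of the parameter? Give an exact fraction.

obs 1: x=7 → posterior Normal(103/34, 20/17)
obs 2: x=-8 → posterior Normal(71/38, 20/19)
obs 3: x=3/4 → posterior Normal(37/21, 20/21)
obs 4: x=-9 → posterior Normal(19/23, 20/23)
obs 5: x=2 → posterior Normal(23/25, 4/5)
obs 6: x=-1 → posterior Normal(7/9, 20/27)
obs 7: x=7 → posterior Normal(35/29, 20/29)

35/29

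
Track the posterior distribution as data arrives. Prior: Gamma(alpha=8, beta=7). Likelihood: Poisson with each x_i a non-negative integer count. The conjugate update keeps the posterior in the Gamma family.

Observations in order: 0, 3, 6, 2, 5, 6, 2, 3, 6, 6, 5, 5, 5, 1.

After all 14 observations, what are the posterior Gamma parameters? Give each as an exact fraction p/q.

alpha=63, beta=21

obs 1: x=0 → posterior Gamma(8, 8)
obs 2: x=3 → posterior Gamma(11, 9)
obs 3: x=6 → posterior Gamma(17, 10)
obs 4: x=2 → posterior Gamma(19, 11)
obs 5: x=5 → posterior Gamma(24, 12)
obs 6: x=6 → posterior Gamma(30, 13)
obs 7: x=2 → posterior Gamma(32, 14)
obs 8: x=3 → posterior Gamma(35, 15)
obs 9: x=6 → posterior Gamma(41, 16)
obs 10: x=6 → posterior Gamma(47, 17)
obs 11: x=5 → posterior Gamma(52, 18)
obs 12: x=5 → posterior Gamma(57, 19)
obs 13: x=5 → posterior Gamma(62, 20)
obs 14: x=1 → posterior Gamma(63, 21)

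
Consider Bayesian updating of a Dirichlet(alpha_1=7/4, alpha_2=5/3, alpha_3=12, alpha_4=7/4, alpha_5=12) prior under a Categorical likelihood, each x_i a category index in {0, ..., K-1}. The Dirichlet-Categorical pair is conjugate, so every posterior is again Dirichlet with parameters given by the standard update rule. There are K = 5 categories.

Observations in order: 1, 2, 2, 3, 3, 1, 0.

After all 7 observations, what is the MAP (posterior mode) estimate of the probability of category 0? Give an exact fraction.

obs 1: x=1 → posterior Dirichlet(7/4, 8/3, 12, 7/4, 12)
obs 2: x=2 → posterior Dirichlet(7/4, 8/3, 13, 7/4, 12)
obs 3: x=2 → posterior Dirichlet(7/4, 8/3, 14, 7/4, 12)
obs 4: x=3 → posterior Dirichlet(7/4, 8/3, 14, 11/4, 12)
obs 5: x=3 → posterior Dirichlet(7/4, 8/3, 14, 15/4, 12)
obs 6: x=1 → posterior Dirichlet(7/4, 11/3, 14, 15/4, 12)
obs 7: x=0 → posterior Dirichlet(11/4, 11/3, 14, 15/4, 12)

21/374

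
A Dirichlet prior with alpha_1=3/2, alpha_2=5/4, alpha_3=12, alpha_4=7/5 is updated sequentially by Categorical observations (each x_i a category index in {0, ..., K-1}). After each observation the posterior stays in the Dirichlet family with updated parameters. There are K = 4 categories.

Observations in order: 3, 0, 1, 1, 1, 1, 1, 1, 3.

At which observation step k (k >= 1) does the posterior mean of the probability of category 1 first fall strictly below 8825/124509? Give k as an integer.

obs 1: x=3 → posterior Dirichlet(3/2, 5/4, 12, 12/5)
obs 2: x=0 → posterior Dirichlet(5/2, 5/4, 12, 12/5)
obs 3: x=1 → posterior Dirichlet(5/2, 9/4, 12, 12/5)
obs 4: x=1 → posterior Dirichlet(5/2, 13/4, 12, 12/5)
obs 5: x=1 → posterior Dirichlet(5/2, 17/4, 12, 12/5)
obs 6: x=1 → posterior Dirichlet(5/2, 21/4, 12, 12/5)
obs 7: x=1 → posterior Dirichlet(5/2, 25/4, 12, 12/5)
obs 8: x=1 → posterior Dirichlet(5/2, 29/4, 12, 12/5)
obs 9: x=3 → posterior Dirichlet(5/2, 29/4, 12, 17/5)

k = 2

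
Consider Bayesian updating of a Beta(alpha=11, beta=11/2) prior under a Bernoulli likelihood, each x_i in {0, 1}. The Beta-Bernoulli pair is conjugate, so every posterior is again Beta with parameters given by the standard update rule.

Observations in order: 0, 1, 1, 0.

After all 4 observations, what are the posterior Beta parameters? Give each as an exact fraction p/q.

obs 1: x=0 → posterior Beta(11, 13/2)
obs 2: x=1 → posterior Beta(12, 13/2)
obs 3: x=1 → posterior Beta(13, 13/2)
obs 4: x=0 → posterior Beta(13, 15/2)

alpha=13, beta=15/2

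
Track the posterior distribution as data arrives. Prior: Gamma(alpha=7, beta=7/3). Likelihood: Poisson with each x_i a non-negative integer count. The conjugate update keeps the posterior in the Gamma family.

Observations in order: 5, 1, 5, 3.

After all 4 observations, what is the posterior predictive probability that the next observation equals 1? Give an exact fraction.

44995198228682511957446654397/341427877364219557396646723584

obs 1: x=5 → posterior Gamma(12, 10/3)
obs 2: x=1 → posterior Gamma(13, 13/3)
obs 3: x=5 → posterior Gamma(18, 16/3)
obs 4: x=3 → posterior Gamma(21, 19/3)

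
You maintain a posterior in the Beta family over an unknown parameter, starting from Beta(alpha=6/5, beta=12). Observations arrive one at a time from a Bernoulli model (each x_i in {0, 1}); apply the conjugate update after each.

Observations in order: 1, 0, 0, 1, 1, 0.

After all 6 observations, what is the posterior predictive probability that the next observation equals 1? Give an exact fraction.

7/32

obs 1: x=1 → posterior Beta(11/5, 12)
obs 2: x=0 → posterior Beta(11/5, 13)
obs 3: x=0 → posterior Beta(11/5, 14)
obs 4: x=1 → posterior Beta(16/5, 14)
obs 5: x=1 → posterior Beta(21/5, 14)
obs 6: x=0 → posterior Beta(21/5, 15)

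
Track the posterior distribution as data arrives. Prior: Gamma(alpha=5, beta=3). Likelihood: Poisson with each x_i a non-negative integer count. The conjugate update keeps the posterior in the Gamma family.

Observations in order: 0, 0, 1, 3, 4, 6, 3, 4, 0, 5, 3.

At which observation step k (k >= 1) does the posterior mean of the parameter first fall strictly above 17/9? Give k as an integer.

k = 6

obs 1: x=0 → posterior Gamma(5, 4)
obs 2: x=0 → posterior Gamma(5, 5)
obs 3: x=1 → posterior Gamma(6, 6)
obs 4: x=3 → posterior Gamma(9, 7)
obs 5: x=4 → posterior Gamma(13, 8)
obs 6: x=6 → posterior Gamma(19, 9)
obs 7: x=3 → posterior Gamma(22, 10)
obs 8: x=4 → posterior Gamma(26, 11)
obs 9: x=0 → posterior Gamma(26, 12)
obs 10: x=5 → posterior Gamma(31, 13)
obs 11: x=3 → posterior Gamma(34, 14)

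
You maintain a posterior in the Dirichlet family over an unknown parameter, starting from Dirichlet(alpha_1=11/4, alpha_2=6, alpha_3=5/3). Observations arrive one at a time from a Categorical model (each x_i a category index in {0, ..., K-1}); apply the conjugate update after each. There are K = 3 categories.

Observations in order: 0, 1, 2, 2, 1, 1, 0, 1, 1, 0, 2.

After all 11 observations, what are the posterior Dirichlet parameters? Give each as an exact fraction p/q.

obs 1: x=0 → posterior Dirichlet(15/4, 6, 5/3)
obs 2: x=1 → posterior Dirichlet(15/4, 7, 5/3)
obs 3: x=2 → posterior Dirichlet(15/4, 7, 8/3)
obs 4: x=2 → posterior Dirichlet(15/4, 7, 11/3)
obs 5: x=1 → posterior Dirichlet(15/4, 8, 11/3)
obs 6: x=1 → posterior Dirichlet(15/4, 9, 11/3)
obs 7: x=0 → posterior Dirichlet(19/4, 9, 11/3)
obs 8: x=1 → posterior Dirichlet(19/4, 10, 11/3)
obs 9: x=1 → posterior Dirichlet(19/4, 11, 11/3)
obs 10: x=0 → posterior Dirichlet(23/4, 11, 11/3)
obs 11: x=2 → posterior Dirichlet(23/4, 11, 14/3)

alpha_1=23/4, alpha_2=11, alpha_3=14/3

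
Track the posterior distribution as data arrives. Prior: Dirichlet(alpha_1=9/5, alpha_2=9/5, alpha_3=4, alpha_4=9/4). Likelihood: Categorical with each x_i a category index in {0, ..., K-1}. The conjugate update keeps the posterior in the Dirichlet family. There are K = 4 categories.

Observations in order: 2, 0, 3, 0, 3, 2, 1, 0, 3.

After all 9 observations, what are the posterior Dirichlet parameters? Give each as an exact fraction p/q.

alpha_1=24/5, alpha_2=14/5, alpha_3=6, alpha_4=21/4

obs 1: x=2 → posterior Dirichlet(9/5, 9/5, 5, 9/4)
obs 2: x=0 → posterior Dirichlet(14/5, 9/5, 5, 9/4)
obs 3: x=3 → posterior Dirichlet(14/5, 9/5, 5, 13/4)
obs 4: x=0 → posterior Dirichlet(19/5, 9/5, 5, 13/4)
obs 5: x=3 → posterior Dirichlet(19/5, 9/5, 5, 17/4)
obs 6: x=2 → posterior Dirichlet(19/5, 9/5, 6, 17/4)
obs 7: x=1 → posterior Dirichlet(19/5, 14/5, 6, 17/4)
obs 8: x=0 → posterior Dirichlet(24/5, 14/5, 6, 17/4)
obs 9: x=3 → posterior Dirichlet(24/5, 14/5, 6, 21/4)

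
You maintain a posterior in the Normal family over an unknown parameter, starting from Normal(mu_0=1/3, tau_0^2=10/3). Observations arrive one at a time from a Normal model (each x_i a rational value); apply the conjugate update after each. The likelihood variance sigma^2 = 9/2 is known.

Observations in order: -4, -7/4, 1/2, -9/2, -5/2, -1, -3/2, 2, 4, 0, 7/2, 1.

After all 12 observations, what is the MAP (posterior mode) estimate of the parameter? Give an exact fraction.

-76/267

obs 1: x=-4 → posterior Normal(-71/47, 90/47)
obs 2: x=-7/4 → posterior Normal(-106/67, 90/67)
obs 3: x=1/2 → posterior Normal(-32/29, 30/29)
obs 4: x=-9/2 → posterior Normal(-186/107, 90/107)
obs 5: x=-5/2 → posterior Normal(-236/127, 90/127)
obs 6: x=-1 → posterior Normal(-256/147, 30/49)
obs 7: x=-3/2 → posterior Normal(-286/167, 90/167)
obs 8: x=2 → posterior Normal(-246/187, 90/187)
obs 9: x=4 → posterior Normal(-166/207, 10/23)
obs 10: x=0 → posterior Normal(-166/227, 90/227)
obs 11: x=7/2 → posterior Normal(-96/247, 90/247)
obs 12: x=1 → posterior Normal(-76/267, 30/89)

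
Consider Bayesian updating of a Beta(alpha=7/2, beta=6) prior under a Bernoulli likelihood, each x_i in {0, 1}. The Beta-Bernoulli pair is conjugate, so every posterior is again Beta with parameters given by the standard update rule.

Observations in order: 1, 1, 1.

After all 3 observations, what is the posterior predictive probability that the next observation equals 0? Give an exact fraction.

obs 1: x=1 → posterior Beta(9/2, 6)
obs 2: x=1 → posterior Beta(11/2, 6)
obs 3: x=1 → posterior Beta(13/2, 6)

12/25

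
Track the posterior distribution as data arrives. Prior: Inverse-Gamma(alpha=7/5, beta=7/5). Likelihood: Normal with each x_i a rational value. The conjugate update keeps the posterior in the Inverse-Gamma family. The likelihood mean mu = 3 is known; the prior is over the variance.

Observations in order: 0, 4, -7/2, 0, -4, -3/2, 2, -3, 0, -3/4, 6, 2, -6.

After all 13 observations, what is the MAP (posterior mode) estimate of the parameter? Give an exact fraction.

22749/1424

obs 1: x=0 → posterior Inverse-Gamma(19/10, 59/10)
obs 2: x=4 → posterior Inverse-Gamma(12/5, 32/5)
obs 3: x=-7/2 → posterior Inverse-Gamma(29/10, 1101/40)
obs 4: x=0 → posterior Inverse-Gamma(17/5, 1281/40)
obs 5: x=-4 → posterior Inverse-Gamma(39/10, 2261/40)
obs 6: x=-3/2 → posterior Inverse-Gamma(22/5, 1333/20)
obs 7: x=2 → posterior Inverse-Gamma(49/10, 1343/20)
obs 8: x=-3 → posterior Inverse-Gamma(27/5, 1703/20)
obs 9: x=0 → posterior Inverse-Gamma(59/10, 1793/20)
obs 10: x=-3/4 → posterior Inverse-Gamma(32/5, 15469/160)
obs 11: x=6 → posterior Inverse-Gamma(69/10, 16189/160)
obs 12: x=2 → posterior Inverse-Gamma(37/5, 16269/160)
obs 13: x=-6 → posterior Inverse-Gamma(79/10, 22749/160)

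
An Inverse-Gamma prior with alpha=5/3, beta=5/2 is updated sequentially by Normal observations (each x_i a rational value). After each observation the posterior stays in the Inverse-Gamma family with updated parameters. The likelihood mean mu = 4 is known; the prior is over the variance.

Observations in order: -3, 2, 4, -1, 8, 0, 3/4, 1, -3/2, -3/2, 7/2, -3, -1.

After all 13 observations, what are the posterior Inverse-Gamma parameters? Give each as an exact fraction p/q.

alpha=49/6, beta=4309/32

obs 1: x=-3 → posterior Inverse-Gamma(13/6, 27)
obs 2: x=2 → posterior Inverse-Gamma(8/3, 29)
obs 3: x=4 → posterior Inverse-Gamma(19/6, 29)
obs 4: x=-1 → posterior Inverse-Gamma(11/3, 83/2)
obs 5: x=8 → posterior Inverse-Gamma(25/6, 99/2)
obs 6: x=0 → posterior Inverse-Gamma(14/3, 115/2)
obs 7: x=3/4 → posterior Inverse-Gamma(31/6, 2009/32)
obs 8: x=1 → posterior Inverse-Gamma(17/3, 2153/32)
obs 9: x=-3/2 → posterior Inverse-Gamma(37/6, 2637/32)
obs 10: x=-3/2 → posterior Inverse-Gamma(20/3, 3121/32)
obs 11: x=7/2 → posterior Inverse-Gamma(43/6, 3125/32)
obs 12: x=-3 → posterior Inverse-Gamma(23/3, 3909/32)
obs 13: x=-1 → posterior Inverse-Gamma(49/6, 4309/32)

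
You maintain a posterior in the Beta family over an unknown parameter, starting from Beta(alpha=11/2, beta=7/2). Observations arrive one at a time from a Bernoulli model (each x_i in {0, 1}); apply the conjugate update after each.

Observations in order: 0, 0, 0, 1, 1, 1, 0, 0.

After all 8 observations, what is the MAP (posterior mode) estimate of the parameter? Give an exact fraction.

obs 1: x=0 → posterior Beta(11/2, 9/2)
obs 2: x=0 → posterior Beta(11/2, 11/2)
obs 3: x=0 → posterior Beta(11/2, 13/2)
obs 4: x=1 → posterior Beta(13/2, 13/2)
obs 5: x=1 → posterior Beta(15/2, 13/2)
obs 6: x=1 → posterior Beta(17/2, 13/2)
obs 7: x=0 → posterior Beta(17/2, 15/2)
obs 8: x=0 → posterior Beta(17/2, 17/2)

1/2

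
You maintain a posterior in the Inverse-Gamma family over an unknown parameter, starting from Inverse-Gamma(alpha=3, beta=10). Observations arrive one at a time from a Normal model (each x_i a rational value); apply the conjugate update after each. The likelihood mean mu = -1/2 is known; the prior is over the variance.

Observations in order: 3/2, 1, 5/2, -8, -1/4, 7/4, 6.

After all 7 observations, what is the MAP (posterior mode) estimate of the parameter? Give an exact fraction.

obs 1: x=3/2 → posterior Inverse-Gamma(7/2, 12)
obs 2: x=1 → posterior Inverse-Gamma(4, 105/8)
obs 3: x=5/2 → posterior Inverse-Gamma(9/2, 141/8)
obs 4: x=-8 → posterior Inverse-Gamma(5, 183/4)
obs 5: x=-1/4 → posterior Inverse-Gamma(11/2, 1465/32)
obs 6: x=7/4 → posterior Inverse-Gamma(6, 773/16)
obs 7: x=6 → posterior Inverse-Gamma(13/2, 1111/16)

1111/120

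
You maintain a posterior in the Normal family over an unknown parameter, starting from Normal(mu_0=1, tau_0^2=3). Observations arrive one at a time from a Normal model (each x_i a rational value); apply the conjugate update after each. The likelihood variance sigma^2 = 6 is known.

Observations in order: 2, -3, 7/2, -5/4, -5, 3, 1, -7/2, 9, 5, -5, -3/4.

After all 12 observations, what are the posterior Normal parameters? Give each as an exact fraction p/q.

obs 1: x=2 → posterior Normal(4/3, 2)
obs 2: x=-3 → posterior Normal(1/4, 3/2)
obs 3: x=7/2 → posterior Normal(9/10, 6/5)
obs 4: x=-5/4 → posterior Normal(13/24, 1)
obs 5: x=-5 → posterior Normal(-1/4, 6/7)
obs 6: x=3 → posterior Normal(5/32, 3/4)
obs 7: x=1 → posterior Normal(1/4, 2/3)
obs 8: x=-7/2 → posterior Normal(-1/8, 3/5)
obs 9: x=9 → posterior Normal(31/44, 6/11)
obs 10: x=5 → posterior Normal(17/16, 1/2)
obs 11: x=-5 → posterior Normal(31/52, 6/13)
obs 12: x=-3/4 → posterior Normal(1/2, 3/7)

mu_0=1/2, tau_0^2=3/7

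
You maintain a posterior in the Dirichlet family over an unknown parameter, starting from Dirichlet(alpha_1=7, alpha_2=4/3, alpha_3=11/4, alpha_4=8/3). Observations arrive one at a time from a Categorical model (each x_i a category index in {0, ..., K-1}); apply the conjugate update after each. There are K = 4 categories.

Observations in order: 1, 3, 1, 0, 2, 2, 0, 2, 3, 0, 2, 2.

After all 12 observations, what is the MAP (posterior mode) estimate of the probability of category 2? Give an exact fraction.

obs 1: x=1 → posterior Dirichlet(7, 7/3, 11/4, 8/3)
obs 2: x=3 → posterior Dirichlet(7, 7/3, 11/4, 11/3)
obs 3: x=1 → posterior Dirichlet(7, 10/3, 11/4, 11/3)
obs 4: x=0 → posterior Dirichlet(8, 10/3, 11/4, 11/3)
obs 5: x=2 → posterior Dirichlet(8, 10/3, 15/4, 11/3)
obs 6: x=2 → posterior Dirichlet(8, 10/3, 19/4, 11/3)
obs 7: x=0 → posterior Dirichlet(9, 10/3, 19/4, 11/3)
obs 8: x=2 → posterior Dirichlet(9, 10/3, 23/4, 11/3)
obs 9: x=3 → posterior Dirichlet(9, 10/3, 23/4, 14/3)
obs 10: x=0 → posterior Dirichlet(10, 10/3, 23/4, 14/3)
obs 11: x=2 → posterior Dirichlet(10, 10/3, 27/4, 14/3)
obs 12: x=2 → posterior Dirichlet(10, 10/3, 31/4, 14/3)

9/29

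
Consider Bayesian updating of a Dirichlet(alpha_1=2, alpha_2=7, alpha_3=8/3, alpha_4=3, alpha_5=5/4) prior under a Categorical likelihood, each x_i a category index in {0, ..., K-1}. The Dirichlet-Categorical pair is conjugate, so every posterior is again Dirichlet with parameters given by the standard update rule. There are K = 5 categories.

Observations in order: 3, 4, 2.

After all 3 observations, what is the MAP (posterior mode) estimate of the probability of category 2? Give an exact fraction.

32/167

obs 1: x=3 → posterior Dirichlet(2, 7, 8/3, 4, 5/4)
obs 2: x=4 → posterior Dirichlet(2, 7, 8/3, 4, 9/4)
obs 3: x=2 → posterior Dirichlet(2, 7, 11/3, 4, 9/4)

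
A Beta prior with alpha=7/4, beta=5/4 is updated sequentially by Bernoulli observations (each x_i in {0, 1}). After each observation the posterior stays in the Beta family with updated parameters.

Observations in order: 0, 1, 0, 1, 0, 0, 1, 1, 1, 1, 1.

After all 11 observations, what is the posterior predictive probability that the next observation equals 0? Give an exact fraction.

3/8

obs 1: x=0 → posterior Beta(7/4, 9/4)
obs 2: x=1 → posterior Beta(11/4, 9/4)
obs 3: x=0 → posterior Beta(11/4, 13/4)
obs 4: x=1 → posterior Beta(15/4, 13/4)
obs 5: x=0 → posterior Beta(15/4, 17/4)
obs 6: x=0 → posterior Beta(15/4, 21/4)
obs 7: x=1 → posterior Beta(19/4, 21/4)
obs 8: x=1 → posterior Beta(23/4, 21/4)
obs 9: x=1 → posterior Beta(27/4, 21/4)
obs 10: x=1 → posterior Beta(31/4, 21/4)
obs 11: x=1 → posterior Beta(35/4, 21/4)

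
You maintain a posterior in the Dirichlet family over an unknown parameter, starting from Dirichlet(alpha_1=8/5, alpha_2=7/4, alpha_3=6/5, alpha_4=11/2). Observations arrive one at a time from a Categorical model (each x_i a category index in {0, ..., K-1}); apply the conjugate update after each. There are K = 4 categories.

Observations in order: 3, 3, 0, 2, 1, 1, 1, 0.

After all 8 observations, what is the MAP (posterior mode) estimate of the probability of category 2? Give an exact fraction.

obs 1: x=3 → posterior Dirichlet(8/5, 7/4, 6/5, 13/2)
obs 2: x=3 → posterior Dirichlet(8/5, 7/4, 6/5, 15/2)
obs 3: x=0 → posterior Dirichlet(13/5, 7/4, 6/5, 15/2)
obs 4: x=2 → posterior Dirichlet(13/5, 7/4, 11/5, 15/2)
obs 5: x=1 → posterior Dirichlet(13/5, 11/4, 11/5, 15/2)
obs 6: x=1 → posterior Dirichlet(13/5, 15/4, 11/5, 15/2)
obs 7: x=1 → posterior Dirichlet(13/5, 19/4, 11/5, 15/2)
obs 8: x=0 → posterior Dirichlet(18/5, 19/4, 11/5, 15/2)

24/281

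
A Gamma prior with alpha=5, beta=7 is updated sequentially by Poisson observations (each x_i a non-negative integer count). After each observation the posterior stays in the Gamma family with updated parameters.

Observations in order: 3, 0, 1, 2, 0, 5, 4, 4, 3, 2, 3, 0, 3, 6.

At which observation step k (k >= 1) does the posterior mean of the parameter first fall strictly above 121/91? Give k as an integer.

k = 7

obs 1: x=3 → posterior Gamma(8, 8)
obs 2: x=0 → posterior Gamma(8, 9)
obs 3: x=1 → posterior Gamma(9, 10)
obs 4: x=2 → posterior Gamma(11, 11)
obs 5: x=0 → posterior Gamma(11, 12)
obs 6: x=5 → posterior Gamma(16, 13)
obs 7: x=4 → posterior Gamma(20, 14)
obs 8: x=4 → posterior Gamma(24, 15)
obs 9: x=3 → posterior Gamma(27, 16)
obs 10: x=2 → posterior Gamma(29, 17)
obs 11: x=3 → posterior Gamma(32, 18)
obs 12: x=0 → posterior Gamma(32, 19)
obs 13: x=3 → posterior Gamma(35, 20)
obs 14: x=6 → posterior Gamma(41, 21)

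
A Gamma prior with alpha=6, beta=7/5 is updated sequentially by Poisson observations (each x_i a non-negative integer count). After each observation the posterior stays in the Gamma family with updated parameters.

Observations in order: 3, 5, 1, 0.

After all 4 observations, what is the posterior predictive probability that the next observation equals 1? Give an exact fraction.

221573452991312527398225/1208925819614629174706176

obs 1: x=3 → posterior Gamma(9, 12/5)
obs 2: x=5 → posterior Gamma(14, 17/5)
obs 3: x=1 → posterior Gamma(15, 22/5)
obs 4: x=0 → posterior Gamma(15, 27/5)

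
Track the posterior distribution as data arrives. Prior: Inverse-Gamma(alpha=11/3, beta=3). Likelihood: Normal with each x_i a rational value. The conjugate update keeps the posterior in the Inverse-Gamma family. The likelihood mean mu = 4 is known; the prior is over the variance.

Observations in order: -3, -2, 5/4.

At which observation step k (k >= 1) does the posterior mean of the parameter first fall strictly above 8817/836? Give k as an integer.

k = 2

obs 1: x=-3 → posterior Inverse-Gamma(25/6, 55/2)
obs 2: x=-2 → posterior Inverse-Gamma(14/3, 91/2)
obs 3: x=5/4 → posterior Inverse-Gamma(31/6, 1577/32)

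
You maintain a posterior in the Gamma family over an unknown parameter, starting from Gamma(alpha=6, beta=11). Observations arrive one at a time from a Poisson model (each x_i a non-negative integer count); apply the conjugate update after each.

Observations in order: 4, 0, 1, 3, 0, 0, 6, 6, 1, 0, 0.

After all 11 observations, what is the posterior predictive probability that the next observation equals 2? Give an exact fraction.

obs 1: x=4 → posterior Gamma(10, 12)
obs 2: x=0 → posterior Gamma(10, 13)
obs 3: x=1 → posterior Gamma(11, 14)
obs 4: x=3 → posterior Gamma(14, 15)
obs 5: x=0 → posterior Gamma(14, 16)
obs 6: x=0 → posterior Gamma(14, 17)
obs 7: x=6 → posterior Gamma(20, 18)
obs 8: x=6 → posterior Gamma(26, 19)
obs 9: x=1 → posterior Gamma(27, 20)
obs 10: x=0 → posterior Gamma(27, 21)
obs 11: x=0 → posterior Gamma(27, 22)

665126393832048039957523803501194379264/3091058643093537522799545838540043339063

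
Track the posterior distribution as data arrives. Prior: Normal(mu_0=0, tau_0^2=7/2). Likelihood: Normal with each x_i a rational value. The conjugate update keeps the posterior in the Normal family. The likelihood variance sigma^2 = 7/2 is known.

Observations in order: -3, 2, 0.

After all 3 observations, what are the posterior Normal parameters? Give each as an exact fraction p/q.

mu_0=-1/4, tau_0^2=7/8

obs 1: x=-3 → posterior Normal(-3/2, 7/4)
obs 2: x=2 → posterior Normal(-1/3, 7/6)
obs 3: x=0 → posterior Normal(-1/4, 7/8)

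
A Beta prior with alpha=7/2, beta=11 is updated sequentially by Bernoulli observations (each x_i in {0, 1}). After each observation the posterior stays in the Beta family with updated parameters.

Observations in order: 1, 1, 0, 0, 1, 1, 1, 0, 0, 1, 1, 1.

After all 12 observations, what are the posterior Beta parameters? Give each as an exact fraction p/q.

alpha=23/2, beta=15

obs 1: x=1 → posterior Beta(9/2, 11)
obs 2: x=1 → posterior Beta(11/2, 11)
obs 3: x=0 → posterior Beta(11/2, 12)
obs 4: x=0 → posterior Beta(11/2, 13)
obs 5: x=1 → posterior Beta(13/2, 13)
obs 6: x=1 → posterior Beta(15/2, 13)
obs 7: x=1 → posterior Beta(17/2, 13)
obs 8: x=0 → posterior Beta(17/2, 14)
obs 9: x=0 → posterior Beta(17/2, 15)
obs 10: x=1 → posterior Beta(19/2, 15)
obs 11: x=1 → posterior Beta(21/2, 15)
obs 12: x=1 → posterior Beta(23/2, 15)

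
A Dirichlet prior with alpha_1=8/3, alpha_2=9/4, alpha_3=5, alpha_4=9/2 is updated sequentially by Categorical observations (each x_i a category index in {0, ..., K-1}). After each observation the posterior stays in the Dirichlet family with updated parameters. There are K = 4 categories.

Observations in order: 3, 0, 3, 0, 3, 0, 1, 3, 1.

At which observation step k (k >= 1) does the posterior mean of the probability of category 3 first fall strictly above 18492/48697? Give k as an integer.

obs 1: x=3 → posterior Dirichlet(8/3, 9/4, 5, 11/2)
obs 2: x=0 → posterior Dirichlet(11/3, 9/4, 5, 11/2)
obs 3: x=3 → posterior Dirichlet(11/3, 9/4, 5, 13/2)
obs 4: x=0 → posterior Dirichlet(14/3, 9/4, 5, 13/2)
obs 5: x=3 → posterior Dirichlet(14/3, 9/4, 5, 15/2)
obs 6: x=0 → posterior Dirichlet(17/3, 9/4, 5, 15/2)
obs 7: x=1 → posterior Dirichlet(17/3, 13/4, 5, 15/2)
obs 8: x=3 → posterior Dirichlet(17/3, 13/4, 5, 17/2)
obs 9: x=1 → posterior Dirichlet(17/3, 17/4, 5, 17/2)

k = 5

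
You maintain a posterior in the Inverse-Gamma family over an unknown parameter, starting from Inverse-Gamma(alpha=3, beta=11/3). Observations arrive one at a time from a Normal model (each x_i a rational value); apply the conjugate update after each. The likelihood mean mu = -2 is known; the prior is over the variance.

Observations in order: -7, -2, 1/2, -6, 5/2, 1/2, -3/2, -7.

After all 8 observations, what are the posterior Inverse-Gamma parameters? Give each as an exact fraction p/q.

alpha=7, beta=319/6

obs 1: x=-7 → posterior Inverse-Gamma(7/2, 97/6)
obs 2: x=-2 → posterior Inverse-Gamma(4, 97/6)
obs 3: x=1/2 → posterior Inverse-Gamma(9/2, 463/24)
obs 4: x=-6 → posterior Inverse-Gamma(5, 655/24)
obs 5: x=5/2 → posterior Inverse-Gamma(11/2, 449/12)
obs 6: x=1/2 → posterior Inverse-Gamma(6, 973/24)
obs 7: x=-3/2 → posterior Inverse-Gamma(13/2, 122/3)
obs 8: x=-7 → posterior Inverse-Gamma(7, 319/6)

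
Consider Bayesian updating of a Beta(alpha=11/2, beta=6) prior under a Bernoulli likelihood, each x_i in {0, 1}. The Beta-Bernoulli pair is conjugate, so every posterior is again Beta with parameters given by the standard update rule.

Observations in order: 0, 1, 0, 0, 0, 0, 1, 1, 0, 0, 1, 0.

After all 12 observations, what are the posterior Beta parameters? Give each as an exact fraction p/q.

obs 1: x=0 → posterior Beta(11/2, 7)
obs 2: x=1 → posterior Beta(13/2, 7)
obs 3: x=0 → posterior Beta(13/2, 8)
obs 4: x=0 → posterior Beta(13/2, 9)
obs 5: x=0 → posterior Beta(13/2, 10)
obs 6: x=0 → posterior Beta(13/2, 11)
obs 7: x=1 → posterior Beta(15/2, 11)
obs 8: x=1 → posterior Beta(17/2, 11)
obs 9: x=0 → posterior Beta(17/2, 12)
obs 10: x=0 → posterior Beta(17/2, 13)
obs 11: x=1 → posterior Beta(19/2, 13)
obs 12: x=0 → posterior Beta(19/2, 14)

alpha=19/2, beta=14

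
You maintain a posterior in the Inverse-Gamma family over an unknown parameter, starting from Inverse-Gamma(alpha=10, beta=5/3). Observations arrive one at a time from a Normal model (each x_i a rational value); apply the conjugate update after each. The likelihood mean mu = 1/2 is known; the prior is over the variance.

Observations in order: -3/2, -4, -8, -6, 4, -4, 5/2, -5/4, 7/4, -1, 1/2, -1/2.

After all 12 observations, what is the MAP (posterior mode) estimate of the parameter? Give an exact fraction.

4475/816

obs 1: x=-3/2 → posterior Inverse-Gamma(21/2, 11/3)
obs 2: x=-4 → posterior Inverse-Gamma(11, 331/24)
obs 3: x=-8 → posterior Inverse-Gamma(23/2, 599/12)
obs 4: x=-6 → posterior Inverse-Gamma(12, 1705/24)
obs 5: x=4 → posterior Inverse-Gamma(25/2, 463/6)
obs 6: x=-4 → posterior Inverse-Gamma(13, 2095/24)
obs 7: x=5/2 → posterior Inverse-Gamma(27/2, 2143/24)
obs 8: x=-5/4 → posterior Inverse-Gamma(14, 8719/96)
obs 9: x=7/4 → posterior Inverse-Gamma(29/2, 4397/48)
obs 10: x=-1 → posterior Inverse-Gamma(15, 4451/48)
obs 11: x=1/2 → posterior Inverse-Gamma(31/2, 4451/48)
obs 12: x=-1/2 → posterior Inverse-Gamma(16, 4475/48)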